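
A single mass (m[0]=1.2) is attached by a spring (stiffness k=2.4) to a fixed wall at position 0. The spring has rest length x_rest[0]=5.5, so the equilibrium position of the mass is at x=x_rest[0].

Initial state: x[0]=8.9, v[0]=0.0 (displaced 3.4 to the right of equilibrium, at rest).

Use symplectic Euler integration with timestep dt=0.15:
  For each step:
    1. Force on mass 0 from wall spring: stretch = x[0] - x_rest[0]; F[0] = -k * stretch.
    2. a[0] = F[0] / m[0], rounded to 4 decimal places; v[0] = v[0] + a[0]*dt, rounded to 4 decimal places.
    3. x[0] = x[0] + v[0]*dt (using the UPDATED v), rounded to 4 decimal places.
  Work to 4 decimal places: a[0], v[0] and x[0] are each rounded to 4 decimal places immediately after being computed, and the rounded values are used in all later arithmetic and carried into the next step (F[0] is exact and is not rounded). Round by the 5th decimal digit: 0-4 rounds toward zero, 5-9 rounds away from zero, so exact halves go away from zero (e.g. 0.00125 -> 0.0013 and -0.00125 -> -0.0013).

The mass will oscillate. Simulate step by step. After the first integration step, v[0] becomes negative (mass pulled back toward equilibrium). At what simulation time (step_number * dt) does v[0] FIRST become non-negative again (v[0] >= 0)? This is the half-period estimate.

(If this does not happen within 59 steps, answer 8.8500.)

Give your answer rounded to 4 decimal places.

Step 0: x=[8.9000] v=[0.0000]
Step 1: x=[8.7470] v=[-1.0200]
Step 2: x=[8.4479] v=[-1.9941]
Step 3: x=[8.0161] v=[-2.8785]
Step 4: x=[7.4711] v=[-3.6333]
Step 5: x=[6.8374] v=[-4.2246]
Step 6: x=[6.1435] v=[-4.6258]
Step 7: x=[5.4207] v=[-4.8189]
Step 8: x=[4.7014] v=[-4.7951]
Step 9: x=[4.0181] v=[-4.5555]
Step 10: x=[3.4015] v=[-4.1109]
Step 11: x=[2.8793] v=[-3.4814]
Step 12: x=[2.4750] v=[-2.6952]
Step 13: x=[2.2068] v=[-1.7877]
Step 14: x=[2.0868] v=[-0.7997]
Step 15: x=[2.1204] v=[0.2243]
First v>=0 after going negative at step 15, time=2.2500

Answer: 2.2500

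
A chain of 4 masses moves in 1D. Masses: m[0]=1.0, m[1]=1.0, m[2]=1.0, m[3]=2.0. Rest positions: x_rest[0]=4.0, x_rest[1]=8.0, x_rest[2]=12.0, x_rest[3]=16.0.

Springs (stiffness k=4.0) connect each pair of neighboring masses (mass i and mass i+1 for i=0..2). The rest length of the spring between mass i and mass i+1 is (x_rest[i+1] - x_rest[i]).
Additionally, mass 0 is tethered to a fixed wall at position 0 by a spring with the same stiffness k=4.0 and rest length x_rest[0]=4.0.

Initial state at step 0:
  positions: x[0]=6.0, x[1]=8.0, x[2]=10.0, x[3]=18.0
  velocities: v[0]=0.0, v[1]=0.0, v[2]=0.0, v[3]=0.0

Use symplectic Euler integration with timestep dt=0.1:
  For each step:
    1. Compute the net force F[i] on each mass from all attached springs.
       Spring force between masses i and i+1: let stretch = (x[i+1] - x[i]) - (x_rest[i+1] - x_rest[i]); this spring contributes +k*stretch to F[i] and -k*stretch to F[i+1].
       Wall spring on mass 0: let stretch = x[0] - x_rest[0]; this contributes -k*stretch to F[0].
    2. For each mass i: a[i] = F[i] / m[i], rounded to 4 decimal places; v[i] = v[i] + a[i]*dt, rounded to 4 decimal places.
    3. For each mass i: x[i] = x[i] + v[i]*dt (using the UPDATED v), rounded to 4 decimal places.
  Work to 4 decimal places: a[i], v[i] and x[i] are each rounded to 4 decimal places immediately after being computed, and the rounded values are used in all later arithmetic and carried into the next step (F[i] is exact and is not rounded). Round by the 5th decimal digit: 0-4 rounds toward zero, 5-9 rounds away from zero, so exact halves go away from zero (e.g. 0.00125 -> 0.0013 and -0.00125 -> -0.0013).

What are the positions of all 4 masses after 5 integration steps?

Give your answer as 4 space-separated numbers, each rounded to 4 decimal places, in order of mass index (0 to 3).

Answer: 4.0234 8.0951 12.8750 17.0083

Derivation:
Step 0: x=[6.0000 8.0000 10.0000 18.0000] v=[0.0000 0.0000 0.0000 0.0000]
Step 1: x=[5.8400 8.0000 10.2400 17.9200] v=[-1.6000 0.0000 2.4000 -0.8000]
Step 2: x=[5.5328 8.0032 10.6976 17.7664] v=[-3.0720 0.0320 4.5760 -1.5360]
Step 3: x=[5.1031 8.0154 11.3302 17.5514] v=[-4.2970 0.1216 6.3258 -2.1498]
Step 4: x=[4.5858 8.0437 12.0790 17.2920] v=[-5.1733 0.2826 7.4884 -2.5940]
Step 5: x=[4.0234 8.0951 12.8750 17.0083] v=[-5.6245 0.5136 7.9595 -2.8366]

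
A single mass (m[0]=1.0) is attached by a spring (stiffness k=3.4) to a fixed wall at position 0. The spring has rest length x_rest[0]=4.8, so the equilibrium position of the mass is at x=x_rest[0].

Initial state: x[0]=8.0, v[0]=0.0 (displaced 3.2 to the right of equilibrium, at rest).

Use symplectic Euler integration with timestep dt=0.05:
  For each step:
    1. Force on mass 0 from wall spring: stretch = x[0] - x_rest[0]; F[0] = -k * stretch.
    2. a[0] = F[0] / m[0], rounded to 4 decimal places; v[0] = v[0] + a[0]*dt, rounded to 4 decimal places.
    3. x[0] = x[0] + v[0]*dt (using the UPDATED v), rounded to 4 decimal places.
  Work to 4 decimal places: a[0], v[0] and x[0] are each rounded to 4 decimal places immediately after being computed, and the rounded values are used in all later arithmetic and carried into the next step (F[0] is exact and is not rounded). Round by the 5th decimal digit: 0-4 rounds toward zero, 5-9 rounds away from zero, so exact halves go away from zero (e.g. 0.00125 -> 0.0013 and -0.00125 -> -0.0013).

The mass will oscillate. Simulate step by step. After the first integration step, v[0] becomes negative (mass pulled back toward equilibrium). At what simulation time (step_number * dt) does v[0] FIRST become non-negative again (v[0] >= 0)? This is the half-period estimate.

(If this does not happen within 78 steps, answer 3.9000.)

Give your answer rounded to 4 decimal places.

Step 0: x=[8.0000] v=[0.0000]
Step 1: x=[7.9728] v=[-0.5440]
Step 2: x=[7.9186] v=[-1.0834]
Step 3: x=[7.8379] v=[-1.6136]
Step 4: x=[7.7314] v=[-2.1300]
Step 5: x=[7.6000] v=[-2.6283]
Step 6: x=[7.4448] v=[-3.1043]
Step 7: x=[7.2671] v=[-3.5539]
Step 8: x=[7.0684] v=[-3.9733]
Step 9: x=[6.8505] v=[-4.3589]
Step 10: x=[6.6151] v=[-4.7075]
Step 11: x=[6.3643] v=[-5.0161]
Step 12: x=[6.1002] v=[-5.2820]
Step 13: x=[5.8251] v=[-5.5030]
Step 14: x=[5.5412] v=[-5.6773]
Step 15: x=[5.2510] v=[-5.8033]
Step 16: x=[4.9570] v=[-5.8800]
Step 17: x=[4.6617] v=[-5.9067]
Step 18: x=[4.3675] v=[-5.8832]
Step 19: x=[4.0770] v=[-5.8097]
Step 20: x=[3.7927] v=[-5.6868]
Step 21: x=[3.5169] v=[-5.5156]
Step 22: x=[3.2520] v=[-5.2975]
Step 23: x=[3.0003] v=[-5.0343]
Step 24: x=[2.7639] v=[-4.7284]
Step 25: x=[2.5448] v=[-4.3823]
Step 26: x=[2.3449] v=[-3.9989]
Step 27: x=[2.1658] v=[-3.5815]
Step 28: x=[2.0091] v=[-3.1337]
Step 29: x=[1.8761] v=[-2.6592]
Step 30: x=[1.7680] v=[-2.1621]
Step 31: x=[1.6857] v=[-1.6467]
Step 32: x=[1.6298] v=[-1.1173]
Step 33: x=[1.6009] v=[-0.5784]
Step 34: x=[1.5992] v=[-0.0346]
Step 35: x=[1.6247] v=[0.5095]
First v>=0 after going negative at step 35, time=1.7500

Answer: 1.7500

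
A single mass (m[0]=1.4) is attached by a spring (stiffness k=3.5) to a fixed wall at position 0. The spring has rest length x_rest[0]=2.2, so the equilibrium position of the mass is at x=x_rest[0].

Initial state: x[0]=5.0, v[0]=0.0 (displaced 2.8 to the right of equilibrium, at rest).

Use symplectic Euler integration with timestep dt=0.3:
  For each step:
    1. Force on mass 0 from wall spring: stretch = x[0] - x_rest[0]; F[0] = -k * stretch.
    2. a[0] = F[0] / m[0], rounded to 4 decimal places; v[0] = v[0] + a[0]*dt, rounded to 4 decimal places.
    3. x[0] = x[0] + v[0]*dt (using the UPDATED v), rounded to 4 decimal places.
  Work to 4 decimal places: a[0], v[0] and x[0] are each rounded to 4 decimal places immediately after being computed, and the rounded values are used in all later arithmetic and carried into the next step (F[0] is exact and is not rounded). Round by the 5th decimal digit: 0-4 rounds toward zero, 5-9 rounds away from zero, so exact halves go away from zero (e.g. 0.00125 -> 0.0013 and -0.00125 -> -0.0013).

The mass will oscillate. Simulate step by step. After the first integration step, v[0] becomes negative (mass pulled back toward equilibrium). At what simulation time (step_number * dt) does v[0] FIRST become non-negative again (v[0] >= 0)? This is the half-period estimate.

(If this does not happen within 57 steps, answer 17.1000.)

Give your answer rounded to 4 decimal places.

Answer: 2.1000

Derivation:
Step 0: x=[5.0000] v=[0.0000]
Step 1: x=[4.3700] v=[-2.1000]
Step 2: x=[3.2518] v=[-3.7275]
Step 3: x=[1.8969] v=[-4.5164]
Step 4: x=[0.6102] v=[-4.2891]
Step 5: x=[-0.3188] v=[-3.0968]
Step 6: x=[-0.6811] v=[-1.2077]
Step 7: x=[-0.3952] v=[0.9531]
First v>=0 after going negative at step 7, time=2.1000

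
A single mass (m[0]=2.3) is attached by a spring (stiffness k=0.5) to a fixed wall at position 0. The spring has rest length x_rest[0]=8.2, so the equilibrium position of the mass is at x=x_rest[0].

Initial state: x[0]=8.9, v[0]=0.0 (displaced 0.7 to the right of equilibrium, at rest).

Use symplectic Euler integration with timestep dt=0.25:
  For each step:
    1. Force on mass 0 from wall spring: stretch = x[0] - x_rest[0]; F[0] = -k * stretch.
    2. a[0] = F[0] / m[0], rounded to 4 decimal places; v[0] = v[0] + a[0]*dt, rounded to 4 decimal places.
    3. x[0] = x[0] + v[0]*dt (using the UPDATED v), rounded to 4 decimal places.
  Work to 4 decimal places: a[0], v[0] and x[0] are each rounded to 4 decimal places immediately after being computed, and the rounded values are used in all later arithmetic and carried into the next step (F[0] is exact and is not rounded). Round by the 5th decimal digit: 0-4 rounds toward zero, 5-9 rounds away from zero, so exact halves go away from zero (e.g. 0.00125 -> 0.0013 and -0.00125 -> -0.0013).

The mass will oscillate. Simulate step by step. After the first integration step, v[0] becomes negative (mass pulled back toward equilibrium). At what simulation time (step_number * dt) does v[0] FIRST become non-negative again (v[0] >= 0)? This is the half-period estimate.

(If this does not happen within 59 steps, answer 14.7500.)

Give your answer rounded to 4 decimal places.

Answer: 6.7500

Derivation:
Step 0: x=[8.9000] v=[0.0000]
Step 1: x=[8.8905] v=[-0.0381]
Step 2: x=[8.8716] v=[-0.0756]
Step 3: x=[8.8436] v=[-0.1121]
Step 4: x=[8.8068] v=[-0.1471]
Step 5: x=[8.7618] v=[-0.1801]
Step 6: x=[8.7092] v=[-0.2106]
Step 7: x=[8.6496] v=[-0.2383]
Step 8: x=[8.5839] v=[-0.2627]
Step 9: x=[8.5130] v=[-0.2836]
Step 10: x=[8.4379] v=[-0.3006]
Step 11: x=[8.3595] v=[-0.3135]
Step 12: x=[8.2790] v=[-0.3222]
Step 13: x=[8.1974] v=[-0.3265]
Step 14: x=[8.1158] v=[-0.3264]
Step 15: x=[8.0354] v=[-0.3218]
Step 16: x=[7.9572] v=[-0.3129]
Step 17: x=[7.8823] v=[-0.2997]
Step 18: x=[7.8117] v=[-0.2824]
Step 19: x=[7.7464] v=[-0.2613]
Step 20: x=[7.6872] v=[-0.2367]
Step 21: x=[7.6350] v=[-0.2088]
Step 22: x=[7.5905] v=[-0.1781]
Step 23: x=[7.5543] v=[-0.1450]
Step 24: x=[7.5268] v=[-0.1099]
Step 25: x=[7.5085] v=[-0.0733]
Step 26: x=[7.4996] v=[-0.0357]
Step 27: x=[7.5002] v=[0.0024]
First v>=0 after going negative at step 27, time=6.7500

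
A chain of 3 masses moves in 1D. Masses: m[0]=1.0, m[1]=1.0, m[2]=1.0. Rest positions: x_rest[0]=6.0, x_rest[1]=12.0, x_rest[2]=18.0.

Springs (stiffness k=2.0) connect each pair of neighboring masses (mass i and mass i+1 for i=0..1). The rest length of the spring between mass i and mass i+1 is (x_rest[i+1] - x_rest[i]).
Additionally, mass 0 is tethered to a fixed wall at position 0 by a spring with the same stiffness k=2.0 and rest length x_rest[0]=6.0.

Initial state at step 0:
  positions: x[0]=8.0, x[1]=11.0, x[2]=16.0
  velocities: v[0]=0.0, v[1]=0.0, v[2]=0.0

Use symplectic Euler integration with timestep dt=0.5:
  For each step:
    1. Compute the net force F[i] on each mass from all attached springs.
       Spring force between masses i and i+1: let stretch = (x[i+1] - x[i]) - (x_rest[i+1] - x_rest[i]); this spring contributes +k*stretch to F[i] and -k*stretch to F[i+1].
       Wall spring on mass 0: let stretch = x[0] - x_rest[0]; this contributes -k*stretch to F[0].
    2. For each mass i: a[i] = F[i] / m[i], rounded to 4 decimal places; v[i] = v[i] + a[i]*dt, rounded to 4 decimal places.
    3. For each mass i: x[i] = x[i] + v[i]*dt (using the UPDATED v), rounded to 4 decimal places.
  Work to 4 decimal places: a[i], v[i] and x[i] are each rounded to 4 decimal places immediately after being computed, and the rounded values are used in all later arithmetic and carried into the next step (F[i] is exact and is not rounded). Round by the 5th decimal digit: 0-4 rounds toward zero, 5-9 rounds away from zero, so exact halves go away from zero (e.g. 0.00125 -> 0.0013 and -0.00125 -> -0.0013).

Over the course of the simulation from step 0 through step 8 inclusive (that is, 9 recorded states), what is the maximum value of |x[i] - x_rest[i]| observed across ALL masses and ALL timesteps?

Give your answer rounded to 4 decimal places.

Answer: 2.5000

Derivation:
Step 0: x=[8.0000 11.0000 16.0000] v=[0.0000 0.0000 0.0000]
Step 1: x=[5.5000 12.0000 16.5000] v=[-5.0000 2.0000 1.0000]
Step 2: x=[3.5000 12.0000 17.7500] v=[-4.0000 0.0000 2.5000]
Step 3: x=[4.0000 10.6250 19.1250] v=[1.0000 -2.7500 2.7500]
Step 4: x=[5.8125 10.1875 19.2500] v=[3.6250 -0.8750 0.2500]
Step 5: x=[6.9063 12.0938 17.8438] v=[2.1875 3.8125 -2.8125]
Step 6: x=[7.1407 14.2813 16.5626] v=[0.4687 4.3750 -2.5625]
Step 7: x=[7.3750 14.0392 17.1407] v=[0.4686 -0.4843 1.1562]
Step 8: x=[7.2539 12.0157 19.1681] v=[-0.2422 -4.0470 4.0547]
Max displacement = 2.5000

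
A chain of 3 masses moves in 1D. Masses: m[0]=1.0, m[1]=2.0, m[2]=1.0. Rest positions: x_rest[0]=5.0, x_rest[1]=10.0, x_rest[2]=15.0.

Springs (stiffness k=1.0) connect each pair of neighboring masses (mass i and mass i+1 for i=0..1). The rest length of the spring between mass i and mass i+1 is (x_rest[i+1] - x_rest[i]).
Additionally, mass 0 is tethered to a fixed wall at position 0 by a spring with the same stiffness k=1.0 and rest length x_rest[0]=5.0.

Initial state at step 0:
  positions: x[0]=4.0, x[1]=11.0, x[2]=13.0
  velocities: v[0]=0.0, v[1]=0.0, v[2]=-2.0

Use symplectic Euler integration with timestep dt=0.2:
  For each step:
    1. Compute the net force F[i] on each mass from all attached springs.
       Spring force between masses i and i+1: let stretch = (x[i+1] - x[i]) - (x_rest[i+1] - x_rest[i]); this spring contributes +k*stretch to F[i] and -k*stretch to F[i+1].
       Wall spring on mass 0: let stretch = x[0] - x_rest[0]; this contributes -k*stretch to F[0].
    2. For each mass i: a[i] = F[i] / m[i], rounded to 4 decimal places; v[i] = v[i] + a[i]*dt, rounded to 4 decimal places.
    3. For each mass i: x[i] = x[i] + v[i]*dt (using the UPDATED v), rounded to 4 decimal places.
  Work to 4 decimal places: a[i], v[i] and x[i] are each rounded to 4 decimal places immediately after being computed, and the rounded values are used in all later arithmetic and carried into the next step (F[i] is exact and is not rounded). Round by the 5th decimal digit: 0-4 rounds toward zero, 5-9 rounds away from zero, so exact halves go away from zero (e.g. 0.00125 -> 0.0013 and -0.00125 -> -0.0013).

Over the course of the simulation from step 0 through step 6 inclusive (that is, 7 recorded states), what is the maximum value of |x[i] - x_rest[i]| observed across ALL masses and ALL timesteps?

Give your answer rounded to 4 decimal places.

Answer: 2.4603

Derivation:
Step 0: x=[4.0000 11.0000 13.0000] v=[0.0000 0.0000 -2.0000]
Step 1: x=[4.1200 10.9000 12.7200] v=[0.6000 -0.5000 -1.4000]
Step 2: x=[4.3464 10.7008 12.5672] v=[1.1320 -0.9960 -0.7640]
Step 3: x=[4.6531 10.4118 12.5397] v=[1.5336 -1.4448 -0.1373]
Step 4: x=[5.0040 10.0502 12.6271] v=[1.7547 -1.8079 0.4371]
Step 5: x=[5.3566 9.6392 12.8114] v=[1.7631 -2.0548 0.9217]
Step 6: x=[5.6663 9.2060 13.0689] v=[1.5483 -2.1658 1.2873]
Max displacement = 2.4603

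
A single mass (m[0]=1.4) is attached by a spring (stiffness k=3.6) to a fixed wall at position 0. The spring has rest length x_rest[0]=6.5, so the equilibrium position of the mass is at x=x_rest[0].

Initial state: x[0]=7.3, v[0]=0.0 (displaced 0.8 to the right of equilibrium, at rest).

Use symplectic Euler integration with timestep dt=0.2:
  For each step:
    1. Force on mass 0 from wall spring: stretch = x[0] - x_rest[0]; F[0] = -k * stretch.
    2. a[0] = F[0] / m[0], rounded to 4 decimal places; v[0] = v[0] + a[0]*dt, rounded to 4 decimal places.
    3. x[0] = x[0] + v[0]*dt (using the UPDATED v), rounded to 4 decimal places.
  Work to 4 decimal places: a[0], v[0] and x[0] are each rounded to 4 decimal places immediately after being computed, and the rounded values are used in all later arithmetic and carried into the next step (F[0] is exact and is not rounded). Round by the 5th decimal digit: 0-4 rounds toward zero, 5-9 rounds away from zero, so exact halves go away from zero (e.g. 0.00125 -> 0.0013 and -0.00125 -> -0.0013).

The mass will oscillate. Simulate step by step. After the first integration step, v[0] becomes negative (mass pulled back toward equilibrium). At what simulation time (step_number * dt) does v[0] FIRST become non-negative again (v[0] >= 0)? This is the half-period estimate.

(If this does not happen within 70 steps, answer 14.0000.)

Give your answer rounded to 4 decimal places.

Answer: 2.0000

Derivation:
Step 0: x=[7.3000] v=[0.0000]
Step 1: x=[7.2177] v=[-0.4114]
Step 2: x=[7.0616] v=[-0.7805]
Step 3: x=[6.8477] v=[-1.0693]
Step 4: x=[6.5981] v=[-1.2481]
Step 5: x=[6.3384] v=[-1.2986]
Step 6: x=[6.0953] v=[-1.2155]
Step 7: x=[5.8938] v=[-1.0074]
Step 8: x=[5.7547] v=[-0.6956]
Step 9: x=[5.6922] v=[-0.3123]
Step 10: x=[5.7128] v=[0.1031]
First v>=0 after going negative at step 10, time=2.0000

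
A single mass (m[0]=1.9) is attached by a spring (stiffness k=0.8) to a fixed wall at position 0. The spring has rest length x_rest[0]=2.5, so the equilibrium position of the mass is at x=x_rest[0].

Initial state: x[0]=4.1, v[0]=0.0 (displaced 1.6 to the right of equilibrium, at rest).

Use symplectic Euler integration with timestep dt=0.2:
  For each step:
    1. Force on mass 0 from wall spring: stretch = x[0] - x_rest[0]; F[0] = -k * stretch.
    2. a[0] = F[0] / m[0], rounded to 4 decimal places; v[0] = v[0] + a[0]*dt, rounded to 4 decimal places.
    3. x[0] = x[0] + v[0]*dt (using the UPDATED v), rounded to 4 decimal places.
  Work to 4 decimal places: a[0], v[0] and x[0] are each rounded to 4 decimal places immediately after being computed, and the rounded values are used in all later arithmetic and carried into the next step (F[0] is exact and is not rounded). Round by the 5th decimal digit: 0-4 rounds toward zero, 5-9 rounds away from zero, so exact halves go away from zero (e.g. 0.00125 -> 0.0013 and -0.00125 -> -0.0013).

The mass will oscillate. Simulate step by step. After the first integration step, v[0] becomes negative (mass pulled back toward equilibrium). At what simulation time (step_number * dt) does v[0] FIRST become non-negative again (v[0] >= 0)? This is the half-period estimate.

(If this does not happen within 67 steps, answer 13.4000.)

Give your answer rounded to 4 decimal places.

Answer: 5.0000

Derivation:
Step 0: x=[4.1000] v=[0.0000]
Step 1: x=[4.0731] v=[-0.1347]
Step 2: x=[4.0197] v=[-0.2672]
Step 3: x=[3.9407] v=[-0.3952]
Step 4: x=[3.8374] v=[-0.5165]
Step 5: x=[3.7116] v=[-0.6291]
Step 6: x=[3.5654] v=[-0.7311]
Step 7: x=[3.4012] v=[-0.8208]
Step 8: x=[3.2219] v=[-0.8967]
Step 9: x=[3.0304] v=[-0.9575]
Step 10: x=[2.8300] v=[-1.0022]
Step 11: x=[2.6240] v=[-1.0300]
Step 12: x=[2.4159] v=[-1.0404]
Step 13: x=[2.2092] v=[-1.0333]
Step 14: x=[2.0074] v=[-1.0088]
Step 15: x=[1.8139] v=[-0.9673]
Step 16: x=[1.6320] v=[-0.9095]
Step 17: x=[1.4647] v=[-0.8364]
Step 18: x=[1.3149] v=[-0.7492]
Step 19: x=[1.1850] v=[-0.6494]
Step 20: x=[1.0773] v=[-0.5387]
Step 21: x=[0.9935] v=[-0.4189]
Step 22: x=[0.9351] v=[-0.2920]
Step 23: x=[0.9031] v=[-0.1602]
Step 24: x=[0.8980] v=[-0.0257]
Step 25: x=[0.9198] v=[0.1092]
First v>=0 after going negative at step 25, time=5.0000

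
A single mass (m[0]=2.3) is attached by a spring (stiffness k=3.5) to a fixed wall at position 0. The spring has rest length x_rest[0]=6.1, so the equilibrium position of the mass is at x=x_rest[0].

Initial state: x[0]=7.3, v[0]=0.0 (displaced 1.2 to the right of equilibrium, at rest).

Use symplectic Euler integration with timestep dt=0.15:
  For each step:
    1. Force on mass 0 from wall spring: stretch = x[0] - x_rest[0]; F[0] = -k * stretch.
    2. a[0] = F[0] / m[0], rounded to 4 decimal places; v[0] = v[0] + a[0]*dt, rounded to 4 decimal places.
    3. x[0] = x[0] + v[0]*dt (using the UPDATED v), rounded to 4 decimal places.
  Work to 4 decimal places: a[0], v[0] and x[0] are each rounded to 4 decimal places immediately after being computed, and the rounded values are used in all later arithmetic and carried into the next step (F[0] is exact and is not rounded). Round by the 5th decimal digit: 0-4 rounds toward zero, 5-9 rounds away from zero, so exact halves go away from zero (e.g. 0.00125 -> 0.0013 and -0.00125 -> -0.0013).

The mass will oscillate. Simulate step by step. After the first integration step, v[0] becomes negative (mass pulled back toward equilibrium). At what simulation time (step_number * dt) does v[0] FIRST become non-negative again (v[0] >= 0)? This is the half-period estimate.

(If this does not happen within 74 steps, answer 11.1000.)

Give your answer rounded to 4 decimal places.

Answer: 2.5500

Derivation:
Step 0: x=[7.3000] v=[0.0000]
Step 1: x=[7.2589] v=[-0.2739]
Step 2: x=[7.1781] v=[-0.5384]
Step 3: x=[7.0604] v=[-0.7845]
Step 4: x=[6.9098] v=[-1.0037]
Step 5: x=[6.7315] v=[-1.1885]
Step 6: x=[6.5316] v=[-1.3327]
Step 7: x=[6.3169] v=[-1.4312]
Step 8: x=[6.0948] v=[-1.4807]
Step 9: x=[5.8729] v=[-1.4795]
Step 10: x=[5.6587] v=[-1.4277]
Step 11: x=[5.4597] v=[-1.3270]
Step 12: x=[5.2826] v=[-1.1808]
Step 13: x=[5.1335] v=[-0.9942]
Step 14: x=[5.0175] v=[-0.7736]
Step 15: x=[4.9385] v=[-0.5265]
Step 16: x=[4.8993] v=[-0.2614]
Step 17: x=[4.9012] v=[0.0127]
First v>=0 after going negative at step 17, time=2.5500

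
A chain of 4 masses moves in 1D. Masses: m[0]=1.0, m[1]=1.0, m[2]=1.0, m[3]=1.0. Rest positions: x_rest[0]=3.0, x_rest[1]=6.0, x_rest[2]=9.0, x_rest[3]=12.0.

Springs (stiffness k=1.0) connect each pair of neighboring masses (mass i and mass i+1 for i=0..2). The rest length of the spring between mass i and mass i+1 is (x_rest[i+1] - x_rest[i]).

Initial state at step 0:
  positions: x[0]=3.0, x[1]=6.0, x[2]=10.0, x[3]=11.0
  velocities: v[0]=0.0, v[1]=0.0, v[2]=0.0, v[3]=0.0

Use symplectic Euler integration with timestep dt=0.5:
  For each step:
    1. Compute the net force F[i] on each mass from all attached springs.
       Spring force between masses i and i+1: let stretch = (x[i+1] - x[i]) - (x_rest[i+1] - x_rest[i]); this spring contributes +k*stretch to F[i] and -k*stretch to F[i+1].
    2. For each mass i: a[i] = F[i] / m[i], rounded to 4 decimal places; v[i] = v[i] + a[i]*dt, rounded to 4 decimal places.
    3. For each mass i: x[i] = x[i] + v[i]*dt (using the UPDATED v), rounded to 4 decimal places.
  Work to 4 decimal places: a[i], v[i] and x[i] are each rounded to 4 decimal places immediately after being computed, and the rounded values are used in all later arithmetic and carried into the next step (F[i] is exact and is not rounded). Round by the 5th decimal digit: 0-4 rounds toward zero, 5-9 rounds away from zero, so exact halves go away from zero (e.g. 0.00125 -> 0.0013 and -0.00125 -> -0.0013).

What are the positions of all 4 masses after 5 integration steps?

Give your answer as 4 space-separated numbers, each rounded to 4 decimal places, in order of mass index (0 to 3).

Answer: 3.3790 5.2188 9.0626 12.3400

Derivation:
Step 0: x=[3.0000 6.0000 10.0000 11.0000] v=[0.0000 0.0000 0.0000 0.0000]
Step 1: x=[3.0000 6.2500 9.2500 11.5000] v=[0.0000 0.5000 -1.5000 1.0000]
Step 2: x=[3.0625 6.4375 8.3125 12.1875] v=[0.1250 0.3750 -1.8750 1.3750]
Step 3: x=[3.2188 6.2500 7.8750 12.6563] v=[0.3125 -0.3750 -0.8750 0.9375]
Step 4: x=[3.3829 5.7110 8.2266 12.6798] v=[0.3281 -1.0781 0.7032 0.0469]
Step 5: x=[3.3790 5.2188 9.0626 12.3400] v=[-0.0079 -0.9844 1.6720 -0.6797]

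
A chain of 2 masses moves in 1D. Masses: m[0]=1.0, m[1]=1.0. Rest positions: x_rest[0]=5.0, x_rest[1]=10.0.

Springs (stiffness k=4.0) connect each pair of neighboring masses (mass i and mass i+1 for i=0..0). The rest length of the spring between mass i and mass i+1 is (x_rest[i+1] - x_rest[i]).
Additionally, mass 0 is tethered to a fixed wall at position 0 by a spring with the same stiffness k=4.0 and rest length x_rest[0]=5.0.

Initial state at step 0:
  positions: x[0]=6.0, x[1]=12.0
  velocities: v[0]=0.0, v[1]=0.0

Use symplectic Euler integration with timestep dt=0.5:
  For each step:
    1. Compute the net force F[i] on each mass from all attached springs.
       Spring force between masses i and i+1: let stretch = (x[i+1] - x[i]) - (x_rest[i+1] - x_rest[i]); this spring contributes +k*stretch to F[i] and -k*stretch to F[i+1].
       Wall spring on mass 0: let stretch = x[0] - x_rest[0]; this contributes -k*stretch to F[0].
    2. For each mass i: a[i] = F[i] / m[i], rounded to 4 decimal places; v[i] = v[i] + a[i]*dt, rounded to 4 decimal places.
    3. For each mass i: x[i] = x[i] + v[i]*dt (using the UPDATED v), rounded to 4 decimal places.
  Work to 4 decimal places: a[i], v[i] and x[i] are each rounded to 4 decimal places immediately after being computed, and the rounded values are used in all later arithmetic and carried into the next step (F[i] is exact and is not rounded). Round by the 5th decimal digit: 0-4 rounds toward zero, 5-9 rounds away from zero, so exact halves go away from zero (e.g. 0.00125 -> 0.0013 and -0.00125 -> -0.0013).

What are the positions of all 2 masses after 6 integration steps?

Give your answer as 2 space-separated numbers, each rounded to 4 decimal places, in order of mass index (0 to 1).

Answer: 4.0000 9.0000

Derivation:
Step 0: x=[6.0000 12.0000] v=[0.0000 0.0000]
Step 1: x=[6.0000 11.0000] v=[0.0000 -2.0000]
Step 2: x=[5.0000 10.0000] v=[-2.0000 -2.0000]
Step 3: x=[4.0000 9.0000] v=[-2.0000 -2.0000]
Step 4: x=[4.0000 8.0000] v=[0.0000 -2.0000]
Step 5: x=[4.0000 8.0000] v=[0.0000 0.0000]
Step 6: x=[4.0000 9.0000] v=[0.0000 2.0000]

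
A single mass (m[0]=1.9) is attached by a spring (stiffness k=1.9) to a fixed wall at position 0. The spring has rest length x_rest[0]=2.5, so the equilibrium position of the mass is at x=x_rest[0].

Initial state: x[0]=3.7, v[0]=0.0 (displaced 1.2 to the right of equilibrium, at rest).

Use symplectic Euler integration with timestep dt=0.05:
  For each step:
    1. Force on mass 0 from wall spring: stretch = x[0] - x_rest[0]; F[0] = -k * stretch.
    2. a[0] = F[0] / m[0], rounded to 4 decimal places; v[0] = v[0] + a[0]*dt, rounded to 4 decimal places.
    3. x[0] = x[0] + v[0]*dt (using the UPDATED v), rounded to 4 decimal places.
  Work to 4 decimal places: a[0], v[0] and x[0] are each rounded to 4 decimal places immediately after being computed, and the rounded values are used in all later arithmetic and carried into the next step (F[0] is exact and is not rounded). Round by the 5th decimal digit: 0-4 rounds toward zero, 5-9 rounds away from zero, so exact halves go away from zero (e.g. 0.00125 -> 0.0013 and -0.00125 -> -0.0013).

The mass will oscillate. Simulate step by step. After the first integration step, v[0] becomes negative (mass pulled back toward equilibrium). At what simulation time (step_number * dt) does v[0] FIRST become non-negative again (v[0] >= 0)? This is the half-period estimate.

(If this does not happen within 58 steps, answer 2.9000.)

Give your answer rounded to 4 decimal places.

Step 0: x=[3.7000] v=[0.0000]
Step 1: x=[3.6970] v=[-0.0600]
Step 2: x=[3.6910] v=[-0.1199]
Step 3: x=[3.6820] v=[-0.1795]
Step 4: x=[3.6701] v=[-0.2386]
Step 5: x=[3.6552] v=[-0.2971]
Step 6: x=[3.6375] v=[-0.3549]
Step 7: x=[3.6169] v=[-0.4118]
Step 8: x=[3.5935] v=[-0.4676]
Step 9: x=[3.5674] v=[-0.5223]
Step 10: x=[3.5386] v=[-0.5757]
Step 11: x=[3.5072] v=[-0.6276]
Step 12: x=[3.4733] v=[-0.6780]
Step 13: x=[3.4370] v=[-0.7267]
Step 14: x=[3.3983] v=[-0.7736]
Step 15: x=[3.3574] v=[-0.8185]
Step 16: x=[3.3143] v=[-0.8614]
Step 17: x=[3.2692] v=[-0.9021]
Step 18: x=[3.2222] v=[-0.9406]
Step 19: x=[3.1734] v=[-0.9767]
Step 20: x=[3.1229] v=[-1.0104]
Step 21: x=[3.0708] v=[-1.0415]
Step 22: x=[3.0173] v=[-1.0700]
Step 23: x=[2.9625] v=[-1.0959]
Step 24: x=[2.9066] v=[-1.1190]
Step 25: x=[2.8496] v=[-1.1393]
Step 26: x=[2.7918] v=[-1.1568]
Step 27: x=[2.7332] v=[-1.1714]
Step 28: x=[2.6740] v=[-1.1831]
Step 29: x=[2.6144] v=[-1.1918]
Step 30: x=[2.5545] v=[-1.1975]
Step 31: x=[2.4945] v=[-1.2002]
Step 32: x=[2.4345] v=[-1.1999]
Step 33: x=[2.3747] v=[-1.1966]
Step 34: x=[2.3152] v=[-1.1903]
Step 35: x=[2.2561] v=[-1.1811]
Step 36: x=[2.1977] v=[-1.1689]
Step 37: x=[2.1400] v=[-1.1538]
Step 38: x=[2.0832] v=[-1.1358]
Step 39: x=[2.0275] v=[-1.1150]
Step 40: x=[1.9729] v=[-1.0914]
Step 41: x=[1.9197] v=[-1.0650]
Step 42: x=[1.8679] v=[-1.0360]
Step 43: x=[1.8177] v=[-1.0044]
Step 44: x=[1.7692] v=[-0.9703]
Step 45: x=[1.7225] v=[-0.9338]
Step 46: x=[1.6778] v=[-0.8949]
Step 47: x=[1.6351] v=[-0.8538]
Step 48: x=[1.5946] v=[-0.8106]
Step 49: x=[1.5563] v=[-0.7653]
Step 50: x=[1.5204] v=[-0.7181]
Step 51: x=[1.4869] v=[-0.6691]
Step 52: x=[1.4560] v=[-0.6184]
Step 53: x=[1.4277] v=[-0.5662]
Step 54: x=[1.4021] v=[-0.5126]
Step 55: x=[1.3792] v=[-0.4577]
Step 56: x=[1.3591] v=[-0.4017]
Step 57: x=[1.3419] v=[-0.3447]
Step 58: x=[1.3276] v=[-0.2868]
v[0] did not become non-negative within 58 steps; using fallback time=2.9000

Answer: 2.9000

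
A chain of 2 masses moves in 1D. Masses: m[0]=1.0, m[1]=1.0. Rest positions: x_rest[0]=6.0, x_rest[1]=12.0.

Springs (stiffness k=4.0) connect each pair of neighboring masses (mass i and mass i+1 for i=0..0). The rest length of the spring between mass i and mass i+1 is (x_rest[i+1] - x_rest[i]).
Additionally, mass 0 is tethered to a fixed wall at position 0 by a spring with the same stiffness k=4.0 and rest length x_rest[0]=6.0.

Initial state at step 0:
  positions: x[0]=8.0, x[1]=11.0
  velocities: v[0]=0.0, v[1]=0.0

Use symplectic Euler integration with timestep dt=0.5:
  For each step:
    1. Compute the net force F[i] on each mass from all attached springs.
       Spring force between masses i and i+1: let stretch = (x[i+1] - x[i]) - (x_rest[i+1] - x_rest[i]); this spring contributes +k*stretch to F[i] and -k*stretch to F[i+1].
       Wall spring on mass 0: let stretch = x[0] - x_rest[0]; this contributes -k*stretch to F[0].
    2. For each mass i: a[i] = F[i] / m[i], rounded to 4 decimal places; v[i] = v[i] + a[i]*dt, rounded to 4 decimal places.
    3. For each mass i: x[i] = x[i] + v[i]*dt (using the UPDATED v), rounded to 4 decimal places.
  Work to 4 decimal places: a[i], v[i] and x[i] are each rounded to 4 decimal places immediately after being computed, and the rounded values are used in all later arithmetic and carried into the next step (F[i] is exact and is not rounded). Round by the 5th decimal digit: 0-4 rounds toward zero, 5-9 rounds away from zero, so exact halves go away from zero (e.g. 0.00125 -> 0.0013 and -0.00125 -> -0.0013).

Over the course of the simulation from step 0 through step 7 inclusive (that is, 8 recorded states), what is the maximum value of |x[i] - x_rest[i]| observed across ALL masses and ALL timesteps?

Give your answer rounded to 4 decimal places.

Answer: 3.0000

Derivation:
Step 0: x=[8.0000 11.0000] v=[0.0000 0.0000]
Step 1: x=[3.0000 14.0000] v=[-10.0000 6.0000]
Step 2: x=[6.0000 12.0000] v=[6.0000 -4.0000]
Step 3: x=[9.0000 10.0000] v=[6.0000 -4.0000]
Step 4: x=[4.0000 13.0000] v=[-10.0000 6.0000]
Step 5: x=[4.0000 13.0000] v=[0.0000 0.0000]
Step 6: x=[9.0000 10.0000] v=[10.0000 -6.0000]
Step 7: x=[6.0000 12.0000] v=[-6.0000 4.0000]
Max displacement = 3.0000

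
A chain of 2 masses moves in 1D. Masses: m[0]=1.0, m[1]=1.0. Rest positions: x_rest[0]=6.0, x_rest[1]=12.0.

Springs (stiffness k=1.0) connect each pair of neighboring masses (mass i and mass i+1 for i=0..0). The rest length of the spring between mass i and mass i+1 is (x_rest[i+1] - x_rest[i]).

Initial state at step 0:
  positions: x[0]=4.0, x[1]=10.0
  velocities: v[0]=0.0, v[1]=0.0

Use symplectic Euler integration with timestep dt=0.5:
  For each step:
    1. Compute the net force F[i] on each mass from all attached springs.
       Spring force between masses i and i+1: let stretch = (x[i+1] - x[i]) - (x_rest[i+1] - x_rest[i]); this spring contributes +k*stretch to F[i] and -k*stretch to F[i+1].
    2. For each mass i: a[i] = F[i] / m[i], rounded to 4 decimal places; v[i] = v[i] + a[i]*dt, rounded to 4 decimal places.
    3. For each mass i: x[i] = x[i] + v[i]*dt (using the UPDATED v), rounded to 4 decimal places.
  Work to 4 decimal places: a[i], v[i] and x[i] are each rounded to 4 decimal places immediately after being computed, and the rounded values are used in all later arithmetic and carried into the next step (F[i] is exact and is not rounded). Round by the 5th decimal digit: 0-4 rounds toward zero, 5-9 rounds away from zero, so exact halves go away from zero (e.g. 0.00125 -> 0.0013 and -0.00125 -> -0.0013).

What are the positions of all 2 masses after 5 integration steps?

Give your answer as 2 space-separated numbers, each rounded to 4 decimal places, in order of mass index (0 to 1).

Step 0: x=[4.0000 10.0000] v=[0.0000 0.0000]
Step 1: x=[4.0000 10.0000] v=[0.0000 0.0000]
Step 2: x=[4.0000 10.0000] v=[0.0000 0.0000]
Step 3: x=[4.0000 10.0000] v=[0.0000 0.0000]
Step 4: x=[4.0000 10.0000] v=[0.0000 0.0000]
Step 5: x=[4.0000 10.0000] v=[0.0000 0.0000]

Answer: 4.0000 10.0000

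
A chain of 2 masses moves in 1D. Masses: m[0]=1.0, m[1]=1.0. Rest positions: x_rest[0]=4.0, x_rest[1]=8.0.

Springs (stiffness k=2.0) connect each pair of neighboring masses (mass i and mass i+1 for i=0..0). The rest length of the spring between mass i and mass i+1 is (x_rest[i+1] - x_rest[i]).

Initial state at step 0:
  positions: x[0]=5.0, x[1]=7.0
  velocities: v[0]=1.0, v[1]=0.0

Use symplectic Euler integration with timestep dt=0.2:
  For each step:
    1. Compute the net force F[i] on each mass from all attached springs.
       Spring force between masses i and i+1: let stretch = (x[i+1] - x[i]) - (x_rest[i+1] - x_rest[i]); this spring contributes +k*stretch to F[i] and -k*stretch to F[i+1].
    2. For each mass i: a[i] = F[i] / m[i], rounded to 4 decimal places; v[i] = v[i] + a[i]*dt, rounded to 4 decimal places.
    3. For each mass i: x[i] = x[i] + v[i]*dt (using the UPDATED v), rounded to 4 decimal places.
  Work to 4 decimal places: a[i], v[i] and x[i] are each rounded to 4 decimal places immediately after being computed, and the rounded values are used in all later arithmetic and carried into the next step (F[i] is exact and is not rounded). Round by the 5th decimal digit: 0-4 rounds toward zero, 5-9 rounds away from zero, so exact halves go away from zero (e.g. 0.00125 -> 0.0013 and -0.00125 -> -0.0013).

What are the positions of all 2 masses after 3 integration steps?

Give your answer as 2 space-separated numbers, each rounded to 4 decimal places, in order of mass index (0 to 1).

Answer: 4.7025 7.8975

Derivation:
Step 0: x=[5.0000 7.0000] v=[1.0000 0.0000]
Step 1: x=[5.0400 7.1600] v=[0.2000 0.8000]
Step 2: x=[4.9296 7.4704] v=[-0.5520 1.5520]
Step 3: x=[4.7025 7.8975] v=[-1.1357 2.1357]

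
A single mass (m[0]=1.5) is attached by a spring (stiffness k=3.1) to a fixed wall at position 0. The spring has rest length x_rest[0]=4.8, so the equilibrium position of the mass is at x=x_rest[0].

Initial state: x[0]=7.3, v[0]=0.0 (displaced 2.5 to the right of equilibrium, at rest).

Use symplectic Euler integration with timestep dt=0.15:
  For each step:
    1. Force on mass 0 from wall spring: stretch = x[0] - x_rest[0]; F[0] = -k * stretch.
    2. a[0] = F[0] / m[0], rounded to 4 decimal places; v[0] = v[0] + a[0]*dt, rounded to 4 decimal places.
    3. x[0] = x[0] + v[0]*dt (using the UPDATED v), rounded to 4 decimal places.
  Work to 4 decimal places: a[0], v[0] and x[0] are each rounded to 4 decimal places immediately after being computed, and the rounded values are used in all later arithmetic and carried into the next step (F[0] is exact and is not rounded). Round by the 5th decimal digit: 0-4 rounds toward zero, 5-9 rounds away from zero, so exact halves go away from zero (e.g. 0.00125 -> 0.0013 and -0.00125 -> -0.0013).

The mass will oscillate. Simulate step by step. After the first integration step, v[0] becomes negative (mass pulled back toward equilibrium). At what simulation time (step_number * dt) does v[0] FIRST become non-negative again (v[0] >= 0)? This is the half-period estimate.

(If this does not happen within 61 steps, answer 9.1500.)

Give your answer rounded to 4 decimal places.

Answer: 2.2500

Derivation:
Step 0: x=[7.3000] v=[0.0000]
Step 1: x=[7.1838] v=[-0.7750]
Step 2: x=[6.9567] v=[-1.5140]
Step 3: x=[6.6293] v=[-2.1826]
Step 4: x=[6.2168] v=[-2.7497]
Step 5: x=[5.7385] v=[-3.1889]
Step 6: x=[5.2165] v=[-3.4798]
Step 7: x=[4.6752] v=[-3.6089]
Step 8: x=[4.1397] v=[-3.5702]
Step 9: x=[3.6349] v=[-3.3655]
Step 10: x=[3.1843] v=[-3.0043]
Step 11: x=[2.8088] v=[-2.5034]
Step 12: x=[2.5259] v=[-1.8861]
Step 13: x=[2.3487] v=[-1.1811]
Step 14: x=[2.2855] v=[-0.4212]
Step 15: x=[2.3392] v=[0.3583]
First v>=0 after going negative at step 15, time=2.2500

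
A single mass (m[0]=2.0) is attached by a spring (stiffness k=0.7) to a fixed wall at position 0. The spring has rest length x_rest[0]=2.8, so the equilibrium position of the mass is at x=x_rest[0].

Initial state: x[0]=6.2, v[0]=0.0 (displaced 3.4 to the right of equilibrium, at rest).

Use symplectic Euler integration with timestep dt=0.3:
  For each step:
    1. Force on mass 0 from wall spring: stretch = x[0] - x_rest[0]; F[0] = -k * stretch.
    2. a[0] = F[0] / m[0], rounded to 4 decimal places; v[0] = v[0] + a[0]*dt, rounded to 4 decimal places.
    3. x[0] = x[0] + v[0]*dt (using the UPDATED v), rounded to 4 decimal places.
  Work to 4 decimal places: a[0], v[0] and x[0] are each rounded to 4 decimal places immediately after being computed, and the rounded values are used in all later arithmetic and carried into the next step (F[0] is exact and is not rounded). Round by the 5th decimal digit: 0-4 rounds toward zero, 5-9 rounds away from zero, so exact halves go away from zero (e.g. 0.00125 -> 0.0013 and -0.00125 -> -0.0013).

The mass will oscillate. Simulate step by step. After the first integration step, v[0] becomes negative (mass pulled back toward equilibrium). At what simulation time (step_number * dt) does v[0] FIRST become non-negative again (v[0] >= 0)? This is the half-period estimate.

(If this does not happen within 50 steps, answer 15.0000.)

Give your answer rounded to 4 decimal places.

Answer: 5.4000

Derivation:
Step 0: x=[6.2000] v=[0.0000]
Step 1: x=[6.0929] v=[-0.3570]
Step 2: x=[5.8821] v=[-0.7028]
Step 3: x=[5.5742] v=[-1.0264]
Step 4: x=[5.1789] v=[-1.3177]
Step 5: x=[4.7087] v=[-1.5675]
Step 6: x=[4.1783] v=[-1.7679]
Step 7: x=[3.6045] v=[-1.9126]
Step 8: x=[3.0054] v=[-1.9971]
Step 9: x=[2.3998] v=[-2.0187]
Step 10: x=[1.8068] v=[-1.9767]
Step 11: x=[1.2451] v=[-1.8724]
Step 12: x=[0.7324] v=[-1.7091]
Step 13: x=[0.2848] v=[-1.4920]
Step 14: x=[-0.0836] v=[-1.2279]
Step 15: x=[-0.3611] v=[-0.9251]
Step 16: x=[-0.5391] v=[-0.5932]
Step 17: x=[-0.6119] v=[-0.2426]
Step 18: x=[-0.5772] v=[0.1157]
First v>=0 after going negative at step 18, time=5.4000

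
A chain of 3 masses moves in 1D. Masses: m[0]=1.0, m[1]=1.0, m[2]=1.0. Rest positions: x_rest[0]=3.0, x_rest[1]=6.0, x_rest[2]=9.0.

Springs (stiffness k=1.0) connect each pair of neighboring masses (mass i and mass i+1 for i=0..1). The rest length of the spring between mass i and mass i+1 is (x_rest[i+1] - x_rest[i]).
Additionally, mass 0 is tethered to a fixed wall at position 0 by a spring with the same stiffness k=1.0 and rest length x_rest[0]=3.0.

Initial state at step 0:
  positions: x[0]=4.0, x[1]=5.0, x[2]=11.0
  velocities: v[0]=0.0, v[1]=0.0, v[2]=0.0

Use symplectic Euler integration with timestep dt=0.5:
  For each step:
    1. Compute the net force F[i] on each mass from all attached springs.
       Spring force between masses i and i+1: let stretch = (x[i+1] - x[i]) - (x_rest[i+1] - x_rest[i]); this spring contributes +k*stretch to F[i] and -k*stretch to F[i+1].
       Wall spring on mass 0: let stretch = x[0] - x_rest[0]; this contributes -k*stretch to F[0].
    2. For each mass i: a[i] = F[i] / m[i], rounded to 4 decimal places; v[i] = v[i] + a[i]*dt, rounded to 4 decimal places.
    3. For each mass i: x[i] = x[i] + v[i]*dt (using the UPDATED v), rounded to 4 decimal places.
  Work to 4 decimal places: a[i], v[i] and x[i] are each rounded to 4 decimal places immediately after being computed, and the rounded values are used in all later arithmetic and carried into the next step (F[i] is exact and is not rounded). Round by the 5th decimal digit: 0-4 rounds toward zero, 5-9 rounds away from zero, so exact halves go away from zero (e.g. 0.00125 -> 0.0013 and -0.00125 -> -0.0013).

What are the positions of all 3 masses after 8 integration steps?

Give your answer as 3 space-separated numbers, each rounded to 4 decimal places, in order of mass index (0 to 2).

Step 0: x=[4.0000 5.0000 11.0000] v=[0.0000 0.0000 0.0000]
Step 1: x=[3.2500 6.2500 10.2500] v=[-1.5000 2.5000 -1.5000]
Step 2: x=[2.4375 7.7500 9.2500] v=[-1.6250 3.0000 -2.0000]
Step 3: x=[2.3438 8.2969 8.6250] v=[-0.1875 1.0938 -1.2500]
Step 4: x=[3.1524 7.4376 8.6680] v=[1.6172 -1.7187 0.0860]
Step 5: x=[4.2442 5.8146 9.1534] v=[2.1836 -3.2461 0.9708]
Step 6: x=[4.6676 4.6337 9.5541] v=[0.8467 -2.3619 0.8014]
Step 7: x=[3.9156 4.6914 9.4747] v=[-1.5041 0.1153 -0.1588]
Step 8: x=[2.3786 5.7510 8.9495] v=[-3.0740 2.1191 -1.0505]

Answer: 2.3786 5.7510 8.9495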